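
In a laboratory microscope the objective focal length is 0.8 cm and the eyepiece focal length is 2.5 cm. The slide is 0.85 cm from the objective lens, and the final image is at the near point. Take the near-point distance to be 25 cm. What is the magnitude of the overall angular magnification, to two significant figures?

Objective: 1/d_i = 1/f_obj - 1/d_o = 1/0.8 - 1/0.85 = 0.07353 cm^-1, so d_i = 13.600 cm.
m_obj = -d_i/d_o = -13.600/0.85 = -16.000.
Eyepiece angular magnification (image at near point): M_eye = 1 + D/f_e = 1 + 25/2.5 = 11.000.
Overall M = m_obj x M_eye = (-16.000)(11.000) = -176.00.
|M| = 176.00.

180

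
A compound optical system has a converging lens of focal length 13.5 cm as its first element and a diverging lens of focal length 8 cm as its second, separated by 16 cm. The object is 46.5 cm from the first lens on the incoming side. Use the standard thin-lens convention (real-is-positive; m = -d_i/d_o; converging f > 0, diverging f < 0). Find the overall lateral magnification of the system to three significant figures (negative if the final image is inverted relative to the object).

Applying the thin-lens equation to the first lens, 1/13.5 = 1/46.5 + 1/d_i1, which gives d_i1 = 19.023 cm.
Its lateral magnification is m_1 = -d_i1/d_o1 = -(19.023)/46.5 = -0.4091.
This image would form 19.023 cm past lens 1, i.e. 3.023 cm beyond lens 2, so it is a virtual object for lens 2: d_o2 = 16 - 19.023 = -3.023 cm.
Applying the thin-lens equation again with f_2 = -8 cm and d_o2 = -3.023 cm gives d_i2 = 4.858 cm.
m_2 = -(4.858)/(-3.023) = 1.6073.
Overall magnification: m = m_1 m_2 = -0.6575.

-0.658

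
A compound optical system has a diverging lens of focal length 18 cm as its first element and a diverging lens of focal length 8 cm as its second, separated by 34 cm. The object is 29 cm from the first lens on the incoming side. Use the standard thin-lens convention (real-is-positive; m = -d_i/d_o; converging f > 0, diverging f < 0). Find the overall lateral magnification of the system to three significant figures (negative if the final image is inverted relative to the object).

Applying the thin-lens equation to the first lens, 1/(-18) = 1/29 + 1/d_i1, which gives d_i1 = -11.106 cm.
Its lateral magnification is m_1 = -d_i1/d_o1 = -(-11.106)/29 = 0.3830.
With d_i1 < 0 the first image is virtual and lies on the object side; the object distance for lens 2 is d_o2 = 34 - (-11.106) = 45.106 cm.
Applying the thin-lens equation again with f_2 = -8 cm and d_o2 = 45.106 cm gives d_i2 = -6.795 cm.
m_2 = -(-6.795)/(45.106) = 0.1506.
Overall magnification: m = m_1 m_2 = 0.0577.

0.0577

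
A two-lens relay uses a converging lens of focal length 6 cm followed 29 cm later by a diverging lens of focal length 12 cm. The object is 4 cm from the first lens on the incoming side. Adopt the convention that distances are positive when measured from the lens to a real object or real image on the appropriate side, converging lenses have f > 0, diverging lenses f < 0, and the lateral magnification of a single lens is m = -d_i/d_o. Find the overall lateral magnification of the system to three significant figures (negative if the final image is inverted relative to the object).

Lens 1: 1/d_i1 = 1/f_1 - 1/d_o1 = 1/6 - 1/4 = -0.08333 cm^-1, so d_i1 = -12.000 cm.
m_1 = -(-12.000)/4 = 3.0000.
The intermediate image is virtual, 12.000 cm to the left of lens 1, so d_o2 = L - d_i1 = 29 - (-12.000) = 41.000 cm.
Lens 2: 1/d_i2 = 1/f_2 - 1/d_o2 = 1/(-12) - 1/(41.000) = -0.10772 cm^-1, so d_i2 = -9.283 cm.
m_2 = -(-9.283)/(41.000) = 0.2264.
Overall magnification: m = m_1 m_2 = 0.6792.

0.679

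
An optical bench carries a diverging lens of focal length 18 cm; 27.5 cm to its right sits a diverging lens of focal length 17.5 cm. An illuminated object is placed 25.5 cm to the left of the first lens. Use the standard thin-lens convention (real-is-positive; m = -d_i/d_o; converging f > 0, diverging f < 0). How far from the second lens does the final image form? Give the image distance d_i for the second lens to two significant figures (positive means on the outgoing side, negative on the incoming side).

Lens 1: 1/d_i1 = 1/f_1 - 1/d_o1 = 1/(-18) - 1/25.5 = -0.09477 cm^-1, so d_i1 = -10.552 cm.
The intermediate image is virtual, 10.552 cm to the left of lens 1, so d_o2 = L - d_i1 = 27.5 - (-10.552) = 38.052 cm.
Lens 2: 1/d_i2 = 1/f_2 - 1/d_o2 = 1/(-17.5) - 1/(38.052) = -0.08342 cm^-1, so d_i2 = -11.987 cm.

-12 cm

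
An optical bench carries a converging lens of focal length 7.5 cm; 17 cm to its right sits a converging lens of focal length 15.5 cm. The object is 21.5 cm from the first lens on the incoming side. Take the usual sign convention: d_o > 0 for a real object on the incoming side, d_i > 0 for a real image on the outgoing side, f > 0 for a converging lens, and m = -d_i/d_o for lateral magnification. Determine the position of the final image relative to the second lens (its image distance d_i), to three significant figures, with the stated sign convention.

Applying the thin-lens equation to the first lens, 1/7.5 = 1/21.5 + 1/d_i1, which gives d_i1 = 11.518 cm.
That image sits 5.482 cm in front of the second lens, so d_o2 = 5.482 cm.
Applying the thin-lens equation again with f_2 = 15.5 cm and d_o2 = 5.482 cm gives d_i2 = -8.482 cm.

-8.48 cm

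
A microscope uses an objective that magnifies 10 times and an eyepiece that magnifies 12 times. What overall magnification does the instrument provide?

The overall magnification of a compound microscope is the product of the objective and eyepiece magnifications:
M = M_obj x M_eye = 10 x 12 = 120.

120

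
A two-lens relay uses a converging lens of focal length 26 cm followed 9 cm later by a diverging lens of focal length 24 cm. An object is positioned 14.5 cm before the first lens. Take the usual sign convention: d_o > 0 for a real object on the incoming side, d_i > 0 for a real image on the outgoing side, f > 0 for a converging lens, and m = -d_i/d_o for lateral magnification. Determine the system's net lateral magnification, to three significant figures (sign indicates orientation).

0.825

Lens 1: 1/d_i1 = 1/f_1 - 1/d_o1 = 1/26 - 1/14.5 = -0.03050 cm^-1, so d_i1 = -32.783 cm.
m_1 = -(-32.783)/14.5 = 2.2609.
With d_i1 < 0 the first image is virtual and lies on the object side; the object distance for lens 2 is d_o2 = 9 - (-32.783) = 41.783 cm.
Lens 2: 1/d_i2 = 1/f_2 - 1/d_o2 = 1/(-24) - 1/(41.783) = -0.06560 cm^-1, so d_i2 = -15.244 cm.
m_2 = -(-15.244)/(41.783) = 0.3648.
Overall magnification: m = m_1 m_2 = 0.8249.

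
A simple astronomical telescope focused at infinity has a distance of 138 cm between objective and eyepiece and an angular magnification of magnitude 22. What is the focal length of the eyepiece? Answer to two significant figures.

In normal adjustment the tube length equals f_obj + f_eye and |M| = f_obj/f_eye.
So f_obj = 22 f_eye and 22 f_eye + f_eye = 138 cm, giving f_eye = 138/23 = 6.000 cm and f_obj = 132.000 cm.

6.0 cm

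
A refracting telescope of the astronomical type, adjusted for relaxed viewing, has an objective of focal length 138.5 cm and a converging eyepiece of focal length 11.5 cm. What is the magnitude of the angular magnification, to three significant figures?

|M| = f_obj/|f_eye| = 138.5/11.5 = 12.043.

12.0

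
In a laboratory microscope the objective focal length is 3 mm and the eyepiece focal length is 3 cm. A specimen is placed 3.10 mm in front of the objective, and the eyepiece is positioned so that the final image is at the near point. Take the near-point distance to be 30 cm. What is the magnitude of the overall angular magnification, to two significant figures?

Convert to cm: f_obj = 3 mm = 0.3 cm; d_o = 3.10 mm = 0.31 cm.
Objective: 1/d_i = 1/f_obj - 1/d_o = 1/0.3 - 1/0.31 = 0.10753 cm^-1, so d_i = 9.300 cm.
m_obj = -d_i/d_o = -9.300/0.31 = -30.000.
Eyepiece angular magnification (image at near point): M_eye = 1 + D/f_e = 1 + 30/3 = 11.000.
Overall M = m_obj x M_eye = (-30.000)(11.000) = -330.00.
|M| = 330.00.

330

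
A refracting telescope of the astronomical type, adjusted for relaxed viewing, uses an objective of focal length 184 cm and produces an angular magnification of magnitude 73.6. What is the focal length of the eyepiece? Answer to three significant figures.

2.50 cm

|M| = f_obj/f_eye, so f_eye = f_obj/|M| = 184/73.6 = 2.500 cm.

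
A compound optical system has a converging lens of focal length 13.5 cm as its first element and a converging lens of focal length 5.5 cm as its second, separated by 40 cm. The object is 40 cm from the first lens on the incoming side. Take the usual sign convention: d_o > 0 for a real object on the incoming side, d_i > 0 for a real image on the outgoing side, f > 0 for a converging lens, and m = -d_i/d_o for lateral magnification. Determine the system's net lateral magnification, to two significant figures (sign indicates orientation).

Applying the thin-lens equation to the first lens, 1/13.5 = 1/40 + 1/d_i1, which gives d_i1 = 20.377 cm.
Its lateral magnification is m_1 = -d_i1/d_o1 = -(20.377)/40 = -0.5094.
The intermediate image is 20.377 cm to the right of lens 1, so d_o2 = L - d_i1 = 40 - 20.377 = 19.623 cm.
Applying the thin-lens equation again with f_2 = 5.5 cm and d_o2 = 19.623 cm gives d_i2 = 7.642 cm.
m_2 = -(7.642)/(19.623) = -0.3894.
The system's lateral magnification is m_1 m_2 = (-0.5094)(-0.3894) = 0.1984.

0.20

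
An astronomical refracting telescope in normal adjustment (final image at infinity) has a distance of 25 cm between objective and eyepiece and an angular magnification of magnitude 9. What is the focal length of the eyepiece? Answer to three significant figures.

In normal adjustment the tube length equals f_obj + f_eye and |M| = f_obj/f_eye.
So f_obj = 9 f_eye and 9 f_eye + f_eye = 25 cm, giving f_eye = 25/10 = 2.500 cm and f_obj = 22.500 cm.

2.50 cm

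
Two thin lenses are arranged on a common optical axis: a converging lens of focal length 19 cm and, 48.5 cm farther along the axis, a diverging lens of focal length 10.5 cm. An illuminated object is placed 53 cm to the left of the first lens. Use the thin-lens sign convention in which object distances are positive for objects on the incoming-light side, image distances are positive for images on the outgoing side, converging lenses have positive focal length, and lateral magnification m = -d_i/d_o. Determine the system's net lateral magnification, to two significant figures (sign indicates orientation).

Applying the thin-lens equation to the first lens, 1/19 = 1/53 + 1/d_i1, which gives d_i1 = 29.618 cm.
Its lateral magnification is m_1 = -d_i1/d_o1 = -(29.618)/53 = -0.5588.
The intermediate image is 29.618 cm to the right of lens 1, so d_o2 = L - d_i1 = 48.5 - 29.618 = 18.882 cm.
Applying the thin-lens equation again with f_2 = -10.5 cm and d_o2 = 18.882 cm gives d_i2 = -6.748 cm.
m_2 = -(-6.748)/(18.882) = 0.3574.
Overall magnification: m = m_1 m_2 = -0.1997.

-0.20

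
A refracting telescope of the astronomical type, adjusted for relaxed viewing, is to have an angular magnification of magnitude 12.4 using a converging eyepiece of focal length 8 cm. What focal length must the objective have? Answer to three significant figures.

99.2 cm

|M| = f_obj/|f_eye|, so f_obj = |M| x |f_eye| = 12.4 x 8 = 99.200 cm.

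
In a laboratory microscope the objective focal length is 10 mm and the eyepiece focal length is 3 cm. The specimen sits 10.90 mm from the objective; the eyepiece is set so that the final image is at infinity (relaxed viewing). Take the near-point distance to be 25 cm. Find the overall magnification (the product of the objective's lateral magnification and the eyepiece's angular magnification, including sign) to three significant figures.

-92.6

Convert to cm: f_obj = 10 mm = 1 cm; d_o = 10.90 mm = 1.09 cm.
Objective: 1/d_i = 1/f_obj - 1/d_o = 1/1 - 1/1.09 = 0.08257 cm^-1, so d_i = 12.111 cm.
m_obj = -d_i/d_o = -12.111/1.09 = -11.111.
Eyepiece angular magnification (image at infinity): M_eye = D/f_e = 25/3 = 8.333.
Overall M = m_obj x M_eye = (-11.111)(8.333) = -92.59.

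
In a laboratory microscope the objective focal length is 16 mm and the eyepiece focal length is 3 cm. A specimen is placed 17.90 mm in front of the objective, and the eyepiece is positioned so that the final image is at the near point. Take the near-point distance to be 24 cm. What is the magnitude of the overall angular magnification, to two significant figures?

Convert to cm: f_obj = 16 mm = 1.6 cm; d_o = 17.90 mm = 1.79 cm.
Objective: 1/d_i = 1/f_obj - 1/d_o = 1/1.6 - 1/1.79 = 0.06634 cm^-1, so d_i = 15.074 cm.
m_obj = -d_i/d_o = -15.074/1.79 = -8.421.
Eyepiece angular magnification (image at near point): M_eye = 1 + D/f_e = 1 + 24/3 = 9.000.
Overall M = m_obj x M_eye = (-8.421)(9.000) = -75.79.
|M| = 75.79.

76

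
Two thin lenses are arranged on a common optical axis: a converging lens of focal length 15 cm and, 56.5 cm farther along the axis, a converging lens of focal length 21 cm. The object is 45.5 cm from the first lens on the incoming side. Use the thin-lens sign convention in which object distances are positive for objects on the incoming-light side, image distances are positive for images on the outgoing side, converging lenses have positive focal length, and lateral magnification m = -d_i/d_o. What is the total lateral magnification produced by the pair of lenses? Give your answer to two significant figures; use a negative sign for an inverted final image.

0.79

Lens 1: 1/d_i1 = 1/f_1 - 1/d_o1 = 1/15 - 1/45.5 = 0.04469 cm^-1, so d_i1 = 22.377 cm.
m_1 = -(22.377)/45.5 = -0.4918.
The intermediate image is 22.377 cm to the right of lens 1, so d_o2 = L - d_i1 = 56.5 - 22.377 = 34.123 cm.
Lens 2: 1/d_i2 = 1/f_2 - 1/d_o2 = 1/21 - 1/(34.123) = 0.01831 cm^-1, so d_i2 = 54.605 cm.
m_2 = -(54.605)/(34.123) = -1.6002.
Total m = m_1 x m_2 = (-0.4918)(-1.6002) = 0.7870.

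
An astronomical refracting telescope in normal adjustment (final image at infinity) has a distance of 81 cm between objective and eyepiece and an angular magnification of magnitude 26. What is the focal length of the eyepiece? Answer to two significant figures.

3.0 cm

In normal adjustment the tube length equals f_obj + f_eye and |M| = f_obj/f_eye.
So f_obj = 26 f_eye and 26 f_eye + f_eye = 81 cm, giving f_eye = 81/27 = 3.000 cm and f_obj = 78.000 cm.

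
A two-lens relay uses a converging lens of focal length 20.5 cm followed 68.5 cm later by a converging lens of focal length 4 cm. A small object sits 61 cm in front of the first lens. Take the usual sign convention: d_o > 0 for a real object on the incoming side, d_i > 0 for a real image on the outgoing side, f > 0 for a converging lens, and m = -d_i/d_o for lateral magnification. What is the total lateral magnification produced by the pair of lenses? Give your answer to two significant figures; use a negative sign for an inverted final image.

0.060

First lens: d_i1 = 1/(1/20.5 - 1/61) = 30.877 cm.
m_1 = -(30.877)/61 = -0.5062.
That image sits 37.623 cm in front of the second lens, so d_o2 = 37.623 cm.
Second lens: d_i2 = 1/(1/4 - 1/(37.623)) = 4.476 cm.
m_2 = -(4.476)/(37.623) = -0.1190.
The system's lateral magnification is m_1 m_2 = (-0.5062)(-0.1190) = 0.0602.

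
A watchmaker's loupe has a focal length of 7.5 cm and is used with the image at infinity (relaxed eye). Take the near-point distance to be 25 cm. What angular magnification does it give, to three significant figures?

M = D/f = 25/7.5 = 3.333.

3.33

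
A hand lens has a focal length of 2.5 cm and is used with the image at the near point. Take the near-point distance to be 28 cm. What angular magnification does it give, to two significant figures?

M = 1 + D/f = 1 + 28/2.5 = 12.200.

12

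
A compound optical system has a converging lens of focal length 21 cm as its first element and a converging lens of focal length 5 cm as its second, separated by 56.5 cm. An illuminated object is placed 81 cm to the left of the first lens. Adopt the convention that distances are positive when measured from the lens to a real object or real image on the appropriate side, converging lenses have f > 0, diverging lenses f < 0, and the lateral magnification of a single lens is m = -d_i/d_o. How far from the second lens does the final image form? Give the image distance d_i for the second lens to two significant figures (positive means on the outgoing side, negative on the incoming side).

6.1 cm

Lens 1: 1/d_i1 = 1/f_1 - 1/d_o1 = 1/21 - 1/81 = 0.03527 cm^-1, so d_i1 = 28.350 cm.
Object distance for lens 2: d_o2 = 56.5 - 28.350 = 28.150 cm.
Lens 2: 1/d_i2 = 1/f_2 - 1/d_o2 = 1/5 - 1/(28.150) = 0.16448 cm^-1, so d_i2 = 6.080 cm.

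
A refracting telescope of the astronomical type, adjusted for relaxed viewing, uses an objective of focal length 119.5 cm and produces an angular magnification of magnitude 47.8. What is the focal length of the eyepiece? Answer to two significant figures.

|M| = f_obj/f_eye, so f_eye = f_obj/|M| = 119.5/47.8 = 2.500 cm.

2.5 cm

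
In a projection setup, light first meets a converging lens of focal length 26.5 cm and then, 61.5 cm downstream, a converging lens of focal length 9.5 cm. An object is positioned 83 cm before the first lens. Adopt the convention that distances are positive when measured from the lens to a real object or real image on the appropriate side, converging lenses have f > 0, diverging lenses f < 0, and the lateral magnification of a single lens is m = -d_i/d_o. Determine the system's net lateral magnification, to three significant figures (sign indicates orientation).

0.341

Lens 1: 1/d_i1 = 1/f_1 - 1/d_o1 = 1/26.5 - 1/83 = 0.02569 cm^-1, so d_i1 = 38.929 cm.
m_1 = -(38.929)/83 = -0.4690.
That image sits 22.571 cm in front of the second lens, so d_o2 = 22.571 cm.
Lens 2: 1/d_i2 = 1/f_2 - 1/d_o2 = 1/9.5 - 1/(22.571) = 0.06096 cm^-1, so d_i2 = 16.405 cm.
m_2 = -(16.405)/(22.571) = -0.7268.
Total m = m_1 x m_2 = (-0.4690)(-0.7268) = 0.3409.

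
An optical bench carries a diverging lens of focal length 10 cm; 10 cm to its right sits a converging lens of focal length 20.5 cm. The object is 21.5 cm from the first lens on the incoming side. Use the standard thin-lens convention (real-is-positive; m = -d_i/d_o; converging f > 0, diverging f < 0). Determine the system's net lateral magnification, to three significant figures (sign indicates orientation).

Lens 1: 1/d_i1 = 1/f_1 - 1/d_o1 = 1/(-10) - 1/21.5 = -0.14651 cm^-1, so d_i1 = -6.825 cm.
m_1 = -(-6.825)/21.5 = 0.3175.
With d_i1 < 0 the first image is virtual and lies on the object side; the object distance for lens 2 is d_o2 = 10 - (-6.825) = 16.825 cm.
Lens 2: 1/d_i2 = 1/f_2 - 1/d_o2 = 1/20.5 - 1/(16.825) = -0.01065 cm^-1, so d_i2 = -93.866 cm.
m_2 = -(-93.866)/(16.825) = 5.5788.
Total m = m_1 x m_2 = (0.3175)(5.5788) = 1.7711.

1.77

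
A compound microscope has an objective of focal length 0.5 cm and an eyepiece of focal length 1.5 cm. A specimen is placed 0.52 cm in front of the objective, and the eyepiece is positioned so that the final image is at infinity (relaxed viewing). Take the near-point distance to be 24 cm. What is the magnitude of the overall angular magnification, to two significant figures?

400

Objective: 1/d_i = 1/f_obj - 1/d_o = 1/0.5 - 1/0.52 = 0.07692 cm^-1, so d_i = 13.000 cm.
m_obj = -d_i/d_o = -13.000/0.52 = -25.000.
Eyepiece angular magnification (image at infinity): M_eye = D/f_e = 24/1.5 = 16.000.
Overall M = m_obj x M_eye = (-25.000)(16.000) = -400.00.
|M| = 400.00.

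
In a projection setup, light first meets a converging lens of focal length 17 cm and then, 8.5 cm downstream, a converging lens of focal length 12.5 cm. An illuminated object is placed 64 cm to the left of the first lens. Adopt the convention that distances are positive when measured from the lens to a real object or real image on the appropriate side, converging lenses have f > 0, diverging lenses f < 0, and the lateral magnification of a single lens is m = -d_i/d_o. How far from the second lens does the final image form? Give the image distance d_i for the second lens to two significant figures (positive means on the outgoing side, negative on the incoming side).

Applying the thin-lens equation to the first lens, 1/17 = 1/64 + 1/d_i1, which gives d_i1 = 23.149 cm.
This image would form 23.149 cm past lens 1, i.e. 14.649 cm beyond lens 2, so it is a virtual object for lens 2: d_o2 = 8.5 - 23.149 = -14.649 cm.
Applying the thin-lens equation again with f_2 = 12.5 cm and d_o2 = -14.649 cm gives d_i2 = 6.745 cm.

6.7 cm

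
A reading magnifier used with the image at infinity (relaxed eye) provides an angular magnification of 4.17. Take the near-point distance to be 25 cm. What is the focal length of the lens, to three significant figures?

For the image at infinity, M = D/f.
f = D/M = 25/4.17 = 5.995 cm.

6.00 cm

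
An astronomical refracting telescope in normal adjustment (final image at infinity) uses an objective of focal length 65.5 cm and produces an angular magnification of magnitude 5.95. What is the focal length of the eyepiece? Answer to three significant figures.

11.0 cm

|M| = f_obj/f_eye, so f_eye = f_obj/|M| = 65.5/5.95 = 11.008 cm.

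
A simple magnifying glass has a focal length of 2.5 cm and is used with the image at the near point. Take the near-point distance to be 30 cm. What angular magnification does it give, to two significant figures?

M = 1 + D/f = 1 + 30/2.5 = 13.000.

13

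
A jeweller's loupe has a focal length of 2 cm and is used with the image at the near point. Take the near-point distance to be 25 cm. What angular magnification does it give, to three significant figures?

13.5

M = 1 + D/f = 1 + 25/2 = 13.500.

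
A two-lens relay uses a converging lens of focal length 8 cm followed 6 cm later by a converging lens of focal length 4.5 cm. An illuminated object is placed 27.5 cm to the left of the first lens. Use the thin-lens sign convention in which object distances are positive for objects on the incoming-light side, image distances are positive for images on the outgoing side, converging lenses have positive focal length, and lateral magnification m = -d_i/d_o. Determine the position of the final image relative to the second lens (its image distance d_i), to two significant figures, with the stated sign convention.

2.4 cm

First lens: d_i1 = 1/(1/8 - 1/27.5) = 11.282 cm.
This image would form 11.282 cm past lens 1, i.e. 5.282 cm beyond lens 2, so it is a virtual object for lens 2: d_o2 = 6 - 11.282 = -5.282 cm.
Second lens: d_i2 = 1/(1/4.5 - 1/(-5.282)) = 2.430 cm.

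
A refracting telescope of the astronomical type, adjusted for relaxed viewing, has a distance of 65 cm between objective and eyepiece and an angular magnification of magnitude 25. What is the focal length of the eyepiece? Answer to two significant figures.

2.5 cm

In normal adjustment the tube length equals f_obj + f_eye and |M| = f_obj/f_eye.
So f_obj = 25 f_eye and 25 f_eye + f_eye = 65 cm, giving f_eye = 65/26 = 2.500 cm and f_obj = 62.500 cm.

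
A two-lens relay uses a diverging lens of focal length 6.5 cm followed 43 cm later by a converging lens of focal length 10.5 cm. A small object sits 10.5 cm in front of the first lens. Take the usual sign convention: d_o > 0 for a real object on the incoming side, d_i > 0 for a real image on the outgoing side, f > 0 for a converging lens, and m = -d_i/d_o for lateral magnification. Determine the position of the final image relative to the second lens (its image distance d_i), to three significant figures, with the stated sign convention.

13.5 cm

Applying the thin-lens equation to the first lens, 1/(-6.5) = 1/10.5 + 1/d_i1, which gives d_i1 = -4.015 cm.
The intermediate image is virtual, 4.015 cm to the left of lens 1, so d_o2 = L - d_i1 = 43 - (-4.015) = 47.015 cm.
Applying the thin-lens equation again with f_2 = 10.5 cm and d_o2 = 47.015 cm gives d_i2 = 13.519 cm.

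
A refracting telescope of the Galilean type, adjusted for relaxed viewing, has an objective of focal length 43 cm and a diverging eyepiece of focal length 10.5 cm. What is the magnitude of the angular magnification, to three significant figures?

|M| = f_obj/|f_eye| = 43/10.5 = 4.095.

4.10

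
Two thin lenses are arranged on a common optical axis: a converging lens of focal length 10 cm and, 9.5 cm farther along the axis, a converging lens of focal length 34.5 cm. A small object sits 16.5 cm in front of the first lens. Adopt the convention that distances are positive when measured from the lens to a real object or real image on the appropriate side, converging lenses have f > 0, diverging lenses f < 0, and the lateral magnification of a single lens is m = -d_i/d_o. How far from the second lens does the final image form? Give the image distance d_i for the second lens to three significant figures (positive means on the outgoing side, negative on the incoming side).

10.9 cm

Lens 1: 1/d_i1 = 1/f_1 - 1/d_o1 = 1/10 - 1/16.5 = 0.03939 cm^-1, so d_i1 = 25.385 cm.
Since 25.385 cm > 9.5 cm, the first image lies past the second lens and serves as a virtual object: d_o2 = L - d_i1 = -15.885 cm.
Lens 2: 1/d_i2 = 1/f_2 - 1/d_o2 = 1/34.5 - 1/(-15.885) = 0.09194 cm^-1, so d_i2 = 10.877 cm.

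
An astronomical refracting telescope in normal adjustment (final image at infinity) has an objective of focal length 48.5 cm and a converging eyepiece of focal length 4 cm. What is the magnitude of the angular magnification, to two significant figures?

|M| = f_obj/|f_eye| = 48.5/4 = 12.125.

12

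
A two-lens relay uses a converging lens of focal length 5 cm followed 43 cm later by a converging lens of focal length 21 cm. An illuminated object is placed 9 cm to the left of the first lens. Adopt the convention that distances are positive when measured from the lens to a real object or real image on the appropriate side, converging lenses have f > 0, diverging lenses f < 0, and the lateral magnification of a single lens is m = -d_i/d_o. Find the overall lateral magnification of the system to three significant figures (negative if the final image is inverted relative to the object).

Applying the thin-lens equation to the first lens, 1/5 = 1/9 + 1/d_i1, which gives d_i1 = 11.250 cm.
Its lateral magnification is m_1 = -d_i1/d_o1 = -(11.250)/9 = -1.2500.
Object distance for lens 2: d_o2 = 43 - 11.250 = 31.750 cm.
Applying the thin-lens equation again with f_2 = 21 cm and d_o2 = 31.750 cm gives d_i2 = 62.023 cm.
m_2 = -(62.023)/(31.750) = -1.9535.
Overall magnification: m = m_1 m_2 = 2.4419.

2.44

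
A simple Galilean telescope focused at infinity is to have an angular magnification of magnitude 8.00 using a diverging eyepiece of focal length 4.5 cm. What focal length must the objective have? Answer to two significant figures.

36 cm

|M| = f_obj/|f_eye|, so f_obj = |M| x |f_eye| = 8.0 x 4.5 = 36.000 cm.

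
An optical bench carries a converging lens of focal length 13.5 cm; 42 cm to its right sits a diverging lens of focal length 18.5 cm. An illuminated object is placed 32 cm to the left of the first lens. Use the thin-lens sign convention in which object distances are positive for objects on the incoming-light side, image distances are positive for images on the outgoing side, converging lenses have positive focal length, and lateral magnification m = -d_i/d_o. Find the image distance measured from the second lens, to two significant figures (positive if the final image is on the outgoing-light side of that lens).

Lens 1: 1/d_i1 = 1/f_1 - 1/d_o1 = 1/13.5 - 1/32 = 0.04282 cm^-1, so d_i1 = 23.351 cm.
The intermediate image is 23.351 cm to the right of lens 1, so d_o2 = L - d_i1 = 42 - 23.351 = 18.649 cm.
Lens 2: 1/d_i2 = 1/f_2 - 1/d_o2 = 1/(-18.5) - 1/(18.649) = -0.10768 cm^-1, so d_i2 = -9.287 cm.

-9.3 cm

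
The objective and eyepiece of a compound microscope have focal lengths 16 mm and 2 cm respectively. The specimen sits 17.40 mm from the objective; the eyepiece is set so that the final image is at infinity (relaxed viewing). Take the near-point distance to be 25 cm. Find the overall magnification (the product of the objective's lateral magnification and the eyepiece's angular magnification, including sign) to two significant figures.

-140

Convert to cm: f_obj = 16 mm = 1.6 cm; d_o = 17.40 mm = 1.74 cm.
Objective: 1/d_i = 1/f_obj - 1/d_o = 1/1.6 - 1/1.74 = 0.05029 cm^-1, so d_i = 19.886 cm.
m_obj = -d_i/d_o = -19.886/1.74 = -11.429.
Eyepiece angular magnification (image at infinity): M_eye = D/f_e = 25/2 = 12.500.
Overall M = m_obj x M_eye = (-11.429)(12.500) = -142.86.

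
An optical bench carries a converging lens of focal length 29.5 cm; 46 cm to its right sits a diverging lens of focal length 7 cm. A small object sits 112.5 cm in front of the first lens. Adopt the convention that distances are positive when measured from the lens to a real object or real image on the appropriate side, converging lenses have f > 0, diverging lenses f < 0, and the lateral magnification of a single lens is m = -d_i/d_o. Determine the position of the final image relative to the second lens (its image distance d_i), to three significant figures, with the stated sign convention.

-3.24 cm

Lens 1: 1/d_i1 = 1/f_1 - 1/d_o1 = 1/29.5 - 1/112.5 = 0.02501 cm^-1, so d_i1 = 39.985 cm.
The intermediate image is 39.985 cm to the right of lens 1, so d_o2 = L - d_i1 = 46 - 39.985 = 6.015 cm.
Lens 2: 1/d_i2 = 1/f_2 - 1/d_o2 = 1/(-7) - 1/(6.015) = -0.30911 cm^-1, so d_i2 = -3.235 cm.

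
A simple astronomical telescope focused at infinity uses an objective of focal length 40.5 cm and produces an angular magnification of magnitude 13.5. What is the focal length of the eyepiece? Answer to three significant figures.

|M| = f_obj/f_eye, so f_eye = f_obj/|M| = 40.5/13.5 = 3.000 cm.

3.00 cm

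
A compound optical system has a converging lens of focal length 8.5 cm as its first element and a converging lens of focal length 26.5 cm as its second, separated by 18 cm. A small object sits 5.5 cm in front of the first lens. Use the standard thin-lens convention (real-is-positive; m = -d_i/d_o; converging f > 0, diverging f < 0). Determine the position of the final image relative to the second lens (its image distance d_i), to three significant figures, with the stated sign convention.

Applying the thin-lens equation to the first lens, 1/8.5 = 1/5.5 + 1/d_i1, which gives d_i1 = -15.583 cm.
The intermediate image is virtual, 15.583 cm to the left of lens 1, so d_o2 = L - d_i1 = 18 - (-15.583) = 33.583 cm.
Applying the thin-lens equation again with f_2 = 26.5 cm and d_o2 = 33.583 cm gives d_i2 = 125.641 cm.

126 cm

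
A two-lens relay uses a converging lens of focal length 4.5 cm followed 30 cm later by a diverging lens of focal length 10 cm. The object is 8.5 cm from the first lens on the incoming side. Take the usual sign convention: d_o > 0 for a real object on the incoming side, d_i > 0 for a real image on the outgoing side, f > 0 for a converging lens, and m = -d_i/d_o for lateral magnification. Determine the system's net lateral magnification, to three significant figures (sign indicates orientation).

-0.370

Lens 1: 1/d_i1 = 1/f_1 - 1/d_o1 = 1/4.5 - 1/8.5 = 0.10458 cm^-1, so d_i1 = 9.563 cm.
m_1 = -(9.563)/8.5 = -1.1250.
That image sits 20.438 cm in front of the second lens, so d_o2 = 20.438 cm.
Lens 2: 1/d_i2 = 1/f_2 - 1/d_o2 = 1/(-10) - 1/(20.438) = -0.14893 cm^-1, so d_i2 = -6.715 cm.
m_2 = -(-6.715)/(20.438) = 0.3285.
Total m = m_1 x m_2 = (-1.1250)(0.3285) = -0.3696.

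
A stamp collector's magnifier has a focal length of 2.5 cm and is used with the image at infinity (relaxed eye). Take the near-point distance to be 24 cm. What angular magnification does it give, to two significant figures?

9.6

M = D/f = 24/2.5 = 9.600.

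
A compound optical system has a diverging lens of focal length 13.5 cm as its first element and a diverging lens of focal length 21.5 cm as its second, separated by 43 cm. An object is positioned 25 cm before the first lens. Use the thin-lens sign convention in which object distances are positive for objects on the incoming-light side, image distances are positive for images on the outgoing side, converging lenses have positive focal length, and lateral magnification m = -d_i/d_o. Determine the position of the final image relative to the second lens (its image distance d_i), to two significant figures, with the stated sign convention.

Lens 1: 1/d_i1 = 1/f_1 - 1/d_o1 = 1/(-13.5) - 1/25 = -0.11407 cm^-1, so d_i1 = -8.766 cm.
With d_i1 < 0 the first image is virtual and lies on the object side; the object distance for lens 2 is d_o2 = 43 - (-8.766) = 51.766 cm.
Lens 2: 1/d_i2 = 1/f_2 - 1/d_o2 = 1/(-21.5) - 1/(51.766) = -0.06583 cm^-1, so d_i2 = -15.191 cm.

-15 cm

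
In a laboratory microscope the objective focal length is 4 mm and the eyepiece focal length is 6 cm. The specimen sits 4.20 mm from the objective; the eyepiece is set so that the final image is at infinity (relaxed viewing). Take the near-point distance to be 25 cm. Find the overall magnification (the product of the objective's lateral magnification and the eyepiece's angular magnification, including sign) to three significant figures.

-83.3

Convert to cm: f_obj = 4 mm = 0.4 cm; d_o = 4.20 mm = 0.42 cm.
Objective: 1/d_i = 1/f_obj - 1/d_o = 1/0.4 - 1/0.42 = 0.11905 cm^-1, so d_i = 8.400 cm.
m_obj = -d_i/d_o = -8.400/0.42 = -20.000.
Eyepiece angular magnification (image at infinity): M_eye = D/f_e = 25/6 = 4.167.
Overall M = m_obj x M_eye = (-20.000)(4.167) = -83.33.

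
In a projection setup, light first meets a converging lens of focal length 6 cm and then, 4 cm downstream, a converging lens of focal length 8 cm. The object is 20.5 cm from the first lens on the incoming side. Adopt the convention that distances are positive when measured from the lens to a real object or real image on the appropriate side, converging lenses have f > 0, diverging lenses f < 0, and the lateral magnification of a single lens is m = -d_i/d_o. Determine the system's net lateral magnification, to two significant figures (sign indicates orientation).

-0.27

First lens: d_i1 = 1/(1/6 - 1/20.5) = 8.483 cm.
m_1 = -(8.483)/20.5 = -0.4138.
This image would form 8.483 cm past lens 1, i.e. 4.483 cm beyond lens 2, so it is a virtual object for lens 2: d_o2 = 4 - 8.483 = -4.483 cm.
Second lens: d_i2 = 1/(1/8 - 1/(-4.483)) = 2.873 cm.
m_2 = -(2.873)/(-4.483) = 0.6409.
Total m = m_1 x m_2 = (-0.4138)(0.6409) = -0.2652.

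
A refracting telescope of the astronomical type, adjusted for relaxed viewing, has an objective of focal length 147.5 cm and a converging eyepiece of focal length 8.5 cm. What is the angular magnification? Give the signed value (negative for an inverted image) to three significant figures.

-17.4

M = -f_obj/f_eye = -147.5/(8.5) = -17.353.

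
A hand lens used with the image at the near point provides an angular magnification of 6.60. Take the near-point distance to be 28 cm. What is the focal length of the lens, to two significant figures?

5.0 cm

For the image at the near point, M = 1 + D/f.
f = D/(M - 1) = 28/(6.6 - 1) = 5.000 cm.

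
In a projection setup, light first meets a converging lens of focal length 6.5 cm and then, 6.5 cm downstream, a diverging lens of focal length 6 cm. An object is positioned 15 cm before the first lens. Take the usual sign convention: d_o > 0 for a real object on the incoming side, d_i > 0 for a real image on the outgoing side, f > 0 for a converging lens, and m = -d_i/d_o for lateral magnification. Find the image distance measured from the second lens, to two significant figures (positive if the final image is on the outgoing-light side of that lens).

First lens: d_i1 = 1/(1/6.5 - 1/15) = 11.471 cm.
This image would form 11.471 cm past lens 1, i.e. 4.971 cm beyond lens 2, so it is a virtual object for lens 2: d_o2 = 6.5 - 11.471 = -4.971 cm.
Second lens: d_i2 = 1/(1/(-6) - 1/(-4.971)) = 28.971 cm.

29 cm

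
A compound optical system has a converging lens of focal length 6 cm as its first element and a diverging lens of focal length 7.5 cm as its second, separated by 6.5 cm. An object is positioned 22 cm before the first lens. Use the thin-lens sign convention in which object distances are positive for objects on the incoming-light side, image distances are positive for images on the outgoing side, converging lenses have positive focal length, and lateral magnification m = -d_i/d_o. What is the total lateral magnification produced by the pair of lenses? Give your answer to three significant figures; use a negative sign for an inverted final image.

-0.489

Lens 1: 1/d_i1 = 1/f_1 - 1/d_o1 = 1/6 - 1/22 = 0.12121 cm^-1, so d_i1 = 8.250 cm.
m_1 = -(8.250)/22 = -0.3750.
This image would form 8.250 cm past lens 1, i.e. 1.750 cm beyond lens 2, so it is a virtual object for lens 2: d_o2 = 6.5 - 8.250 = -1.750 cm.
Lens 2: 1/d_i2 = 1/f_2 - 1/d_o2 = 1/(-7.5) - 1/(-1.750) = 0.43810 cm^-1, so d_i2 = 2.283 cm.
m_2 = -(2.283)/(-1.750) = 1.3043.
Overall magnification: m = m_1 m_2 = -0.4891.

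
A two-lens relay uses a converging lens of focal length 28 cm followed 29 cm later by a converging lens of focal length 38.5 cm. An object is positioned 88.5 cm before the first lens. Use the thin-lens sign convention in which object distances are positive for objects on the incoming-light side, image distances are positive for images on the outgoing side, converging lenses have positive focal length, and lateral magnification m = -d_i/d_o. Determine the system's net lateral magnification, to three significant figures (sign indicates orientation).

Applying the thin-lens equation to the first lens, 1/28 = 1/88.5 + 1/d_i1, which gives d_i1 = 40.959 cm.
Its lateral magnification is m_1 = -d_i1/d_o1 = -(40.959)/88.5 = -0.4628.
This image would form 40.959 cm past lens 1, i.e. 11.959 cm beyond lens 2, so it is a virtual object for lens 2: d_o2 = 29 - 40.959 = -11.959 cm.
Applying the thin-lens equation again with f_2 = 38.5 cm and d_o2 = -11.959 cm gives d_i2 = 9.124 cm.
m_2 = -(9.124)/(-11.959) = 0.7630.
The system's lateral magnification is m_1 m_2 = (-0.4628)(0.7630) = -0.3531.

-0.353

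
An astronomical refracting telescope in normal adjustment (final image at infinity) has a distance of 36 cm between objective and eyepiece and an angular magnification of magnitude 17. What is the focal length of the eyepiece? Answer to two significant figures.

In normal adjustment the tube length equals f_obj + f_eye and |M| = f_obj/f_eye.
So f_obj = 17 f_eye and 17 f_eye + f_eye = 36 cm, giving f_eye = 36/18 = 2.000 cm and f_obj = 34.000 cm.

2.0 cm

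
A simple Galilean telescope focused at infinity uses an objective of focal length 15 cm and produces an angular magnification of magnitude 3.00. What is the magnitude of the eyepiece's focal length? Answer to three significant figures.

|M| = f_obj/|f_eye|, so |f_eye| = f_obj/|M| = 15/3.0 = 5.000 cm.
(The eyepiece is diverging, so its signed focal length is -5.000 cm.)

5.00 cm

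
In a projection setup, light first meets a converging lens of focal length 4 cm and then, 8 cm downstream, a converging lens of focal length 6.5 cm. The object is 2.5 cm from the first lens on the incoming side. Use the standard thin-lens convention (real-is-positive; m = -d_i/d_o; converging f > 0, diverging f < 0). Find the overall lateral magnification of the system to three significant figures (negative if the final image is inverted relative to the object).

Lens 1: 1/d_i1 = 1/f_1 - 1/d_o1 = 1/4 - 1/2.5 = -0.15000 cm^-1, so d_i1 = -6.667 cm.
m_1 = -(-6.667)/2.5 = 2.6667.
The intermediate image is virtual, 6.667 cm to the left of lens 1, so d_o2 = L - d_i1 = 8 - (-6.667) = 14.667 cm.
Lens 2: 1/d_i2 = 1/f_2 - 1/d_o2 = 1/6.5 - 1/(14.667) = 0.08566 cm^-1, so d_i2 = 11.673 cm.
m_2 = -(11.673)/(14.667) = -0.7959.
The system's lateral magnification is m_1 m_2 = (2.6667)(-0.7959) = -2.1224.

-2.12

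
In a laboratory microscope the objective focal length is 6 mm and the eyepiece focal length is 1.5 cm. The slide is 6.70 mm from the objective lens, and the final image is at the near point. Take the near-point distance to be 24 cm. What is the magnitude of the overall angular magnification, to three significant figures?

146

Convert to cm: f_obj = 6 mm = 0.6 cm; d_o = 6.70 mm = 0.67 cm.
Objective: 1/d_i = 1/f_obj - 1/d_o = 1/0.6 - 1/0.67 = 0.17413 cm^-1, so d_i = 5.743 cm.
m_obj = -d_i/d_o = -5.743/0.67 = -8.571.
Eyepiece angular magnification (image at near point): M_eye = 1 + D/f_e = 1 + 24/1.5 = 17.000.
Overall M = m_obj x M_eye = (-8.571)(17.000) = -145.71.
|M| = 145.71.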